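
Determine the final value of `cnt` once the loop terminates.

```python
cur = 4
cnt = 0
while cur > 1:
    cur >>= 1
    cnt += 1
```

Let's trace through this code step by step.

Initialize: cur = 4
Initialize: cnt = 0
Entering loop: while cur > 1:
After iteration 1: cur = 2, cnt = 1
After iteration 2: cur = 1, cnt = 2
Loop ends.

Final answer: 2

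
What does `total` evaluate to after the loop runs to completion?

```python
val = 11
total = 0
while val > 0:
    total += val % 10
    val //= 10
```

Let's trace through this code step by step.

Initialize: val = 11
Initialize: total = 0
Entering loop: while val > 0:
After iteration 1: val = 1, total = 1
After iteration 2: val = 0, total = 2
Loop ends.

Final answer: 2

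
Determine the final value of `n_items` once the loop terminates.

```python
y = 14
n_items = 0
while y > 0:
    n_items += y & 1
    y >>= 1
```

Let's trace through this code step by step.

Initialize: y = 14
Initialize: n_items = 0
Entering loop: while y > 0:
After iteration 1: y = 7, n_items = 0
After iteration 2: y = 3, n_items = 1
After iteration 3: y = 1, n_items = 2
After iteration 4: y = 0, n_items = 3
Loop ends.

Final answer: 3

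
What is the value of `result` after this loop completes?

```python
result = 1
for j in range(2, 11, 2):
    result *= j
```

Let's trace through this code step by step.

Initialize: result = 1
Entering loop: for j in range(2, 11, 2):
After iteration 1: j = 2, result = 2
After iteration 2: j = 4, result = 8
After iteration 3: j = 6, result = 48
After iteration 4: j = 8, result = 384
After iteration 5: j = 10, result = 3840
Loop ends.

Final answer: 3840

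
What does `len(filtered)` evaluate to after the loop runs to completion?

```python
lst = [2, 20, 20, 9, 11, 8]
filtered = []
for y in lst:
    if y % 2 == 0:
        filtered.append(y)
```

Let's trace through this code step by step.

Initialize: lst = [2, 20, 20, 9, 11, 8]
Initialize: filtered = []
Entering loop: for y in lst:
After iteration 1: y = 2, filtered = [2]
After iteration 2: y = 20, filtered = [2, 20]
After iteration 3: y = 20, filtered = [2, 20, 20]
After iteration 4: y = 9, filtered = [2, 20, 20]
After iteration 5: y = 11, filtered = [2, 20, 20]
After iteration 6: y = 8, filtered = [2, 20, 20, 8]
Loop ends.
len(filtered) = 4

Final answer: 4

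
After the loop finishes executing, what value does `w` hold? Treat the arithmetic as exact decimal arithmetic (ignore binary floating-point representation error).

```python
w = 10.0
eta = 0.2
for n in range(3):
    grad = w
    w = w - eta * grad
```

Let's trace through this code step by step.

Initialize: w = 10.0
Initialize: eta = 0.2
Entering loop: for n in range(3):
After iteration 1: n = 0, w = 8.0, grad = 10.0
After iteration 2: n = 1, w = 6.4, grad = 8.0
After iteration 3: n = 2, w = 5.12, grad = 6.4
Loop ends.

Final answer: 5.12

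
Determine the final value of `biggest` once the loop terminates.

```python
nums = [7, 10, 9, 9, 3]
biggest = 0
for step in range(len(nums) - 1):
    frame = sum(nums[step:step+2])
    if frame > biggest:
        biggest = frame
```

Let's trace through this code step by step.

Initialize: nums = [7, 10, 9, 9, 3]
Initialize: biggest = 0
Entering loop: for step in range(len(nums) - 1):
After iteration 1: step = 0, biggest = 17, frame = 17
After iteration 2: step = 1, biggest = 19, frame = 19
After iteration 3: step = 2, biggest = 19, frame = 18
After iteration 4: step = 3, biggest = 19, frame = 12
Loop ends.

Final answer: 19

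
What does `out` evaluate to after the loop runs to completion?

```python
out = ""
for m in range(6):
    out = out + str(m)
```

Let's trace through this code step by step.

Initialize: out = ''
Entering loop: for m in range(6):
After iteration 1: m = 0, out = '0'
After iteration 2: m = 1, out = '01'
After iteration 3: m = 2, out = '012'
After iteration 4: m = 3, out = '0123'
After iteration 5: m = 4, out = '01234'
After iteration 6: m = 5, out = '012345'
Loop ends.

Final answer: '012345'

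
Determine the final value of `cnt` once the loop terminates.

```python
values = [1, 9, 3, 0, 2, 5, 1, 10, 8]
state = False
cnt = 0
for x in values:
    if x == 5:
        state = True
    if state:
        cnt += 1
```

Let's trace through this code step by step.

Initialize: values = [1, 9, 3, 0, 2, 5, 1, 10, 8]
Initialize: state = False
Initialize: cnt = 0
Entering loop: for x in values:
After iteration 1: x = 1, state = False, cnt = 0
After iteration 2: x = 9, state = False, cnt = 0
After iteration 3: x = 3, state = False, cnt = 0
After iteration 4: x = 0, state = False, cnt = 0
After iteration 5: x = 2, state = False, cnt = 0
After iteration 6: x = 5, state = True, cnt = 1
After iteration 7: x = 1, state = True, cnt = 2
After iteration 8: x = 10, state = True, cnt = 3
After iteration 9: x = 8, state = True, cnt = 4
Loop ends.

Final answer: 4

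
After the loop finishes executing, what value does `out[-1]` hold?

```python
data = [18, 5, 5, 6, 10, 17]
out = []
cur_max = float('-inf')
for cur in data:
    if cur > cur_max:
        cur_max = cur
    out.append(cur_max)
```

Let's trace through this code step by step.

Initialize: data = [18, 5, 5, 6, 10, 17]
Initialize: out = []
Initialize: cur_max = -inf
Entering loop: for cur in data:
After iteration 1: cur = 18, out = [18], cur_max = 18
After iteration 2: cur = 5, out = [18, 18], cur_max = 18
After iteration 3: cur = 5, out = [18, 18, 18], cur_max = 18
After iteration 4: cur = 6, out = [18, 18, 18, 18], cur_max = 18
After iteration 5: cur = 10, out = [18, 18, 18, 18, 18], cur_max = 18
After iteration 6: cur = 17, out = [18, 18, 18, 18, 18, 18], cur_max = 18
Loop ends.
out[-1] = 18

Final answer: 18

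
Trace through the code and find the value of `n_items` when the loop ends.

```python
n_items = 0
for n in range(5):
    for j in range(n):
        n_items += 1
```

Let's trace through this code step by step.

Initialize: n_items = 0
Entering loop: for n in range(5):
After iteration 1: n = 0, n_items = 0
After iteration 2: n = 1, n_items = 1, j = 0
After iteration 3: n = 2, n_items = 3, j = 1
After iteration 4: n = 3, n_items = 6, j = 2
After iteration 5: n = 4, n_items = 10, j = 3
Loop ends.

Final answer: 10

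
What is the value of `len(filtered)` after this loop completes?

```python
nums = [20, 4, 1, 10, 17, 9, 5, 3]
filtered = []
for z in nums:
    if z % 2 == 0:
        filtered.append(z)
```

Let's trace through this code step by step.

Initialize: nums = [20, 4, 1, 10, 17, 9, 5, 3]
Initialize: filtered = []
Entering loop: for z in nums:
After iteration 1: z = 20, filtered = [20]
After iteration 2: z = 4, filtered = [20, 4]
After iteration 3: z = 1, filtered = [20, 4]
After iteration 4: z = 10, filtered = [20, 4, 10]
After iteration 5: z = 17, filtered = [20, 4, 10]
After iteration 6: z = 9, filtered = [20, 4, 10]
After iteration 7: z = 5, filtered = [20, 4, 10]
After iteration 8: z = 3, filtered = [20, 4, 10]
Loop ends.
len(filtered) = 3

Final answer: 3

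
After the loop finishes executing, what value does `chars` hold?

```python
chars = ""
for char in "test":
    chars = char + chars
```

Let's trace through this code step by step.

Initialize: chars = ''
Entering loop: for char in "test":
After iteration 1: char = 't', chars = 't'
After iteration 2: char = 'e', chars = 'et'
After iteration 3: char = 's', chars = 'set'
After iteration 4: char = 't', chars = 'tset'
Loop ends.

Final answer: 'tset'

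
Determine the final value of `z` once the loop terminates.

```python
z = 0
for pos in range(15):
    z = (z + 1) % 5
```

Let's trace through this code step by step.

Initialize: z = 0
Entering loop: for pos in range(15):
After iteration 1: pos = 0, z = 1
After iteration 2: pos = 1, z = 2
After iteration 3: pos = 2, z = 3
After iteration 4: pos = 3, z = 4
After iteration 5: pos = 4, z = 0
After iteration 6: pos = 5, z = 1
After iteration 7: pos = 6, z = 2
After iteration 8: pos = 7, z = 3
After iteration 9: pos = 8, z = 4
After iteration 10: pos = 9, z = 0
After iteration 11: pos = 10, z = 1
After iteration 12: pos = 11, z = 2
After iteration 13: pos = 12, z = 3
After iteration 14: pos = 13, z = 4
After iteration 15: pos = 14, z = 0
Loop ends.

Final answer: 0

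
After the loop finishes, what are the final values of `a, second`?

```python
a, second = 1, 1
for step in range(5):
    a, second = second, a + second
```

Let's trace through this code step by step.

Initialize: a = 1
Initialize: second = 1
Entering loop: for step in range(5):
After iteration 1: step = 0, a = 1, second = 2
After iteration 2: step = 1, a = 2, second = 3
After iteration 3: step = 2, a = 3, second = 5
After iteration 4: step = 3, a = 5, second = 8
After iteration 5: step = 4, a = 8, second = 13
Loop ends.

Final answer: 8, 13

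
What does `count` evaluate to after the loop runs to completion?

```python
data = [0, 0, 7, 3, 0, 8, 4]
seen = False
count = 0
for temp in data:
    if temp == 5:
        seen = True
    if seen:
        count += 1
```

Let's trace through this code step by step.

Initialize: data = [0, 0, 7, 3, 0, 8, 4]
Initialize: seen = False
Initialize: count = 0
Entering loop: for temp in data:
After iteration 1: temp = 0, count = 0
After iteration 2: temp = 0, count = 0
After iteration 3: temp = 7, count = 0
After iteration 4: temp = 3, count = 0
After iteration 5: temp = 0, count = 0
After iteration 6: temp = 8, count = 0
After iteration 7: temp = 4, count = 0
Loop ends.

Final answer: 0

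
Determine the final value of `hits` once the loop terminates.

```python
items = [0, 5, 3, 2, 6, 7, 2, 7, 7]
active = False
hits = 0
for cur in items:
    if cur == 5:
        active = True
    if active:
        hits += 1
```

Let's trace through this code step by step.

Initialize: items = [0, 5, 3, 2, 6, 7, 2, 7, 7]
Initialize: active = False
Initialize: hits = 0
Entering loop: for cur in items:
After iteration 1: cur = 0, active = False, hits = 0
After iteration 2: cur = 5, active = True, hits = 1
After iteration 3: cur = 3, active = True, hits = 2
After iteration 4: cur = 2, active = True, hits = 3
After iteration 5: cur = 6, active = True, hits = 4
After iteration 6: cur = 7, active = True, hits = 5
After iteration 7: cur = 2, active = True, hits = 6
After iteration 8: cur = 7, active = True, hits = 7
After iteration 9: cur = 7, active = True, hits = 8
Loop ends.

Final answer: 8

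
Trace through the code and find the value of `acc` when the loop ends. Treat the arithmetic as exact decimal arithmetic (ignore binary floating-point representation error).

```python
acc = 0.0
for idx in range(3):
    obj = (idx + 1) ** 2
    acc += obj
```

Let's trace through this code step by step.

Initialize: acc = 0.0
Entering loop: for idx in range(3):
After iteration 1: idx = 0, acc = 1.0, obj = 1
After iteration 2: idx = 1, acc = 5.0, obj = 4
After iteration 3: idx = 2, acc = 14.0, obj = 9
Loop ends.

Final answer: 14.0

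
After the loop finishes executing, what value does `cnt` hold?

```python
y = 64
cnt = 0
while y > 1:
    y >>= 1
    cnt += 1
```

Let's trace through this code step by step.

Initialize: y = 64
Initialize: cnt = 0
Entering loop: while y > 1:
After iteration 1: y = 32, cnt = 1
After iteration 2: y = 16, cnt = 2
After iteration 3: y = 8, cnt = 3
After iteration 4: y = 4, cnt = 4
After iteration 5: y = 2, cnt = 5
After iteration 6: y = 1, cnt = 6
Loop ends.

Final answer: 6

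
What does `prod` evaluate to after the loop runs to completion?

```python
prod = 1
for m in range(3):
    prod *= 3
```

Let's trace through this code step by step.

Initialize: prod = 1
Entering loop: for m in range(3):
After iteration 1: m = 0, prod = 3
After iteration 2: m = 1, prod = 9
After iteration 3: m = 2, prod = 27
Loop ends.

Final answer: 27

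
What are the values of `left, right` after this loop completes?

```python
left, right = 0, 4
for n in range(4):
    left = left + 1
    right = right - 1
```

Let's trace through this code step by step.

Initialize: left = 0
Initialize: right = 4
Entering loop: for n in range(4):
After iteration 1: n = 0, left = 1, right = 3
After iteration 2: n = 1, left = 2, right = 2
After iteration 3: n = 2, left = 3, right = 1
After iteration 4: n = 3, left = 4, right = 0
Loop ends.

Final answer: 4, 0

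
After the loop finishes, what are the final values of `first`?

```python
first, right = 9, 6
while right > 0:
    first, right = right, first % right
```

Let's trace through this code step by step.

Initialize: first = 9
Initialize: right = 6
Entering loop: while right > 0:
After iteration 1: first = 6, right = 3
After iteration 2: first = 3, right = 0
Loop ends.

Final answer: 3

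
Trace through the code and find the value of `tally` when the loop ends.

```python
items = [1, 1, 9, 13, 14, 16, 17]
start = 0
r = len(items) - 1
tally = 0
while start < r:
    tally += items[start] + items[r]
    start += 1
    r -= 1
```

Let's trace through this code step by step.

Initialize: items = [1, 1, 9, 13, 14, 16, 17]
Initialize: start = 0
Initialize: r = 6
Initialize: tally = 0
Entering loop: while start < r:
After iteration 1: start = 1, r = 5, tally = 18
After iteration 2: start = 2, r = 4, tally = 35
After iteration 3: start = 3, r = 3, tally = 58
Loop ends.

Final answer: 58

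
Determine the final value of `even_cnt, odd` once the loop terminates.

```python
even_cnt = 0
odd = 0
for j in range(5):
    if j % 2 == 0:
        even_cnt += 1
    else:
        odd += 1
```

Let's trace through this code step by step.

Initialize: even_cnt = 0
Initialize: odd = 0
Entering loop: for j in range(5):
After iteration 1: j = 0, even_cnt = 1, odd = 0
After iteration 2: j = 1, even_cnt = 1, odd = 1
After iteration 3: j = 2, even_cnt = 2, odd = 1
After iteration 4: j = 3, even_cnt = 2, odd = 2
After iteration 5: j = 4, even_cnt = 3, odd = 2
Loop ends.

Final answer: 3, 2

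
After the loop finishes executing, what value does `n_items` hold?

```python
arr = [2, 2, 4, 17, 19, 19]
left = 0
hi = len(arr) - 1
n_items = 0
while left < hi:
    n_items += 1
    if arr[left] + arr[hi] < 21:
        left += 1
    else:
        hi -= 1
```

Let's trace through this code step by step.

Initialize: arr = [2, 2, 4, 17, 19, 19]
Initialize: left = 0
Initialize: hi = 5
Initialize: n_items = 0
Entering loop: while left < hi:
After iteration 1: left = 0, hi = 4, n_items = 1
After iteration 2: left = 0, hi = 3, n_items = 2
After iteration 3: left = 1, hi = 3, n_items = 3
After iteration 4: left = 2, hi = 3, n_items = 4
After iteration 5: left = 2, hi = 2, n_items = 5
Loop ends.

Final answer: 5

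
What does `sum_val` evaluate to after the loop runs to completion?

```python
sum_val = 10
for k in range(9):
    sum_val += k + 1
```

Let's trace through this code step by step.

Initialize: sum_val = 10
Entering loop: for k in range(9):
After iteration 1: k = 0, sum_val = 11
After iteration 2: k = 1, sum_val = 13
After iteration 3: k = 2, sum_val = 16
After iteration 4: k = 3, sum_val = 20
After iteration 5: k = 4, sum_val = 25
After iteration 6: k = 5, sum_val = 31
After iteration 7: k = 6, sum_val = 38
After iteration 8: k = 7, sum_val = 46
After iteration 9: k = 8, sum_val = 55
Loop ends.

Final answer: 55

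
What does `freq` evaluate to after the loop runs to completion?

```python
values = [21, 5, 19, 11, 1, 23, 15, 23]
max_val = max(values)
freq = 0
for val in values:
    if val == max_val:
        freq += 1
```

Let's trace through this code step by step.

Initialize: values = [21, 5, 19, 11, 1, 23, 15, 23]
Initialize: max_val = 23
Initialize: freq = 0
Entering loop: for val in values:
After iteration 1: val = 21, freq = 0
After iteration 2: val = 5, freq = 0
After iteration 3: val = 19, freq = 0
After iteration 4: val = 11, freq = 0
After iteration 5: val = 1, freq = 0
After iteration 6: val = 23, freq = 1
After iteration 7: val = 15, freq = 1
After iteration 8: val = 23, freq = 2
Loop ends.

Final answer: 2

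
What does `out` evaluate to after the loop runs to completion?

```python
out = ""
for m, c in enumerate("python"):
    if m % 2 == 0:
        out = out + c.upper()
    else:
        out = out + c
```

Let's trace through this code step by step.

Initialize: out = ''
Entering loop: for m, c in enumerate("python"):
After iteration 1: m = 0, c = 'p', out = 'P'
After iteration 2: m = 1, c = 'y', out = 'Py'
After iteration 3: m = 2, c = 't', out = 'PyT'
After iteration 4: m = 3, c = 'h', out = 'PyTh'
After iteration 5: m = 4, c = 'o', out = 'PyThO'
After iteration 6: m = 5, c = 'n', out = 'PyThOn'
Loop ends.

Final answer: 'PyThOn'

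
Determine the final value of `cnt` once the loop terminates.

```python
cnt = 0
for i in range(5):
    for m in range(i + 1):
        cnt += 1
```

Let's trace through this code step by step.

Initialize: cnt = 0
Entering loop: for i in range(5):
After iteration 1: i = 0, cnt = 1, m = 0
After iteration 2: i = 1, cnt = 3, m = 1
After iteration 3: i = 2, cnt = 6, m = 2
After iteration 4: i = 3, cnt = 10, m = 3
After iteration 5: i = 4, cnt = 15, m = 4
Loop ends.

Final answer: 15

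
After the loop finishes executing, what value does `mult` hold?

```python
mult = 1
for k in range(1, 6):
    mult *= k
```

Let's trace through this code step by step.

Initialize: mult = 1
Entering loop: for k in range(1, 6):
After iteration 1: k = 1, mult = 1
After iteration 2: k = 2, mult = 2
After iteration 3: k = 3, mult = 6
After iteration 4: k = 4, mult = 24
After iteration 5: k = 5, mult = 120
Loop ends.

Final answer: 120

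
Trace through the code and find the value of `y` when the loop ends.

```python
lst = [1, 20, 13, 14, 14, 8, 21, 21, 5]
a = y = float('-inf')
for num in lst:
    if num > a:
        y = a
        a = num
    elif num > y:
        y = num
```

Let's trace through this code step by step.

Initialize: lst = [1, 20, 13, 14, 14, 8, 21, 21, 5]
Initialize: a = -inf
Initialize: y = -inf
Entering loop: for num in lst:
After iteration 1: num = 1, a = 1, y = -inf
After iteration 2: num = 20, a = 20, y = 1
After iteration 3: num = 13, a = 20, y = 13
After iteration 4: num = 14, a = 20, y = 14
After iteration 5: num = 14, a = 20, y = 14
After iteration 6: num = 8, a = 20, y = 14
After iteration 7: num = 21, a = 21, y = 20
After iteration 8: num = 21, a = 21, y = 21
After iteration 9: num = 5, a = 21, y = 21
Loop ends.

Final answer: 21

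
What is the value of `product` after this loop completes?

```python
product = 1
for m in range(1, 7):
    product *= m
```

Let's trace through this code step by step.

Initialize: product = 1
Entering loop: for m in range(1, 7):
After iteration 1: m = 1, product = 1
After iteration 2: m = 2, product = 2
After iteration 3: m = 3, product = 6
After iteration 4: m = 4, product = 24
After iteration 5: m = 5, product = 120
After iteration 6: m = 6, product = 720
Loop ends.

Final answer: 720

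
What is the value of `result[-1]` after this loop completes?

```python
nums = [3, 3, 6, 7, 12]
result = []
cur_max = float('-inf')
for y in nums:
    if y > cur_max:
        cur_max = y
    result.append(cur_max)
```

Let's trace through this code step by step.

Initialize: nums = [3, 3, 6, 7, 12]
Initialize: result = []
Initialize: cur_max = -inf
Entering loop: for y in nums:
After iteration 1: y = 3, result = [3], cur_max = 3
After iteration 2: y = 3, result = [3, 3], cur_max = 3
After iteration 3: y = 6, result = [3, 3, 6], cur_max = 6
After iteration 4: y = 7, result = [3, 3, 6, 7], cur_max = 7
After iteration 5: y = 12, result = [3, 3, 6, 7, 12], cur_max = 12
Loop ends.
result[-1] = 12

Final answer: 12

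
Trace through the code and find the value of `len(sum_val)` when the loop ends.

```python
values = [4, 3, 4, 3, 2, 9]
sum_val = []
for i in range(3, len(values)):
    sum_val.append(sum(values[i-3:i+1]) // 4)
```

Let's trace through this code step by step.

Initialize: values = [4, 3, 4, 3, 2, 9]
Initialize: sum_val = []
Entering loop: for i in range(3, len(values)):
After iteration 1: i = 3, sum_val = [3]
After iteration 2: i = 4, sum_val = [3, 3]
After iteration 3: i = 5, sum_val = [3, 3, 4]
Loop ends.
len(sum_val) = 3

Final answer: 3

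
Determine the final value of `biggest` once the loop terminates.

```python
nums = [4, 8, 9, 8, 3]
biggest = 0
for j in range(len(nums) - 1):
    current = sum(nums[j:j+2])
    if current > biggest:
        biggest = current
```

Let's trace through this code step by step.

Initialize: nums = [4, 8, 9, 8, 3]
Initialize: biggest = 0
Entering loop: for j in range(len(nums) - 1):
After iteration 1: j = 0, biggest = 12, current = 12
After iteration 2: j = 1, biggest = 17, current = 17
After iteration 3: j = 2, biggest = 17, current = 17
After iteration 4: j = 3, biggest = 17, current = 11
Loop ends.

Final answer: 17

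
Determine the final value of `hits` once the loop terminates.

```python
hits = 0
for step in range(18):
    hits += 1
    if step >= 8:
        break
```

Let's trace through this code step by step.

Initialize: hits = 0
Entering loop: for step in range(18):
After iteration 1: step = 0, hits = 1
After iteration 2: step = 1, hits = 2
After iteration 3: step = 2, hits = 3
After iteration 4: step = 3, hits = 4
After iteration 5: step = 4, hits = 5
After iteration 6: step = 5, hits = 6
After iteration 7: step = 6, hits = 7
After iteration 8: step = 7, hits = 8
After iteration 9: step = 8, hits = 9
Loop ends.

Final answer: 9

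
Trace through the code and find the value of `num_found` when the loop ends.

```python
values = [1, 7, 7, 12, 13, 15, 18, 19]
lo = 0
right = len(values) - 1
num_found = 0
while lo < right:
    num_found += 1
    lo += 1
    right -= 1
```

Let's trace through this code step by step.

Initialize: values = [1, 7, 7, 12, 13, 15, 18, 19]
Initialize: lo = 0
Initialize: right = 7
Initialize: num_found = 0
Entering loop: while lo < right:
After iteration 1: lo = 1, right = 6, num_found = 1
After iteration 2: lo = 2, right = 5, num_found = 2
After iteration 3: lo = 3, right = 4, num_found = 3
After iteration 4: lo = 4, right = 3, num_found = 4
Loop ends.

Final answer: 4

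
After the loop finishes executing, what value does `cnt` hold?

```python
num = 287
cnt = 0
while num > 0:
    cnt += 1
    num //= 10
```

Let's trace through this code step by step.

Initialize: num = 287
Initialize: cnt = 0
Entering loop: while num > 0:
After iteration 1: num = 28, cnt = 1
After iteration 2: num = 2, cnt = 2
After iteration 3: num = 0, cnt = 3
Loop ends.

Final answer: 3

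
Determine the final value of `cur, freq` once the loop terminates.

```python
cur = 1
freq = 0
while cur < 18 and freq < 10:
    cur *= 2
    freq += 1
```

Let's trace through this code step by step.

Initialize: cur = 1
Initialize: freq = 0
Entering loop: while cur < 18 and freq < 10:
After iteration 1: cur = 2, freq = 1
After iteration 2: cur = 4, freq = 2
After iteration 3: cur = 8, freq = 3
After iteration 4: cur = 16, freq = 4
After iteration 5: cur = 32, freq = 5
Loop ends.

Final answer: 32, 5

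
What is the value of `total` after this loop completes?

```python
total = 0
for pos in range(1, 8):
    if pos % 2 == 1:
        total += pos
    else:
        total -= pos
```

Let's trace through this code step by step.

Initialize: total = 0
Entering loop: for pos in range(1, 8):
After iteration 1: pos = 1, total = 1
After iteration 2: pos = 2, total = -1
After iteration 3: pos = 3, total = 2
After iteration 4: pos = 4, total = -2
After iteration 5: pos = 5, total = 3
After iteration 6: pos = 6, total = -3
After iteration 7: pos = 7, total = 4
Loop ends.

Final answer: 4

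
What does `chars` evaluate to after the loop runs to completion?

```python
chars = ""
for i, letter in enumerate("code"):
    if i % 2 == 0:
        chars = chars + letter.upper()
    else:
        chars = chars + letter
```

Let's trace through this code step by step.

Initialize: chars = ''
Entering loop: for i, letter in enumerate("code"):
After iteration 1: i = 0, letter = 'c', chars = 'C'
After iteration 2: i = 1, letter = 'o', chars = 'Co'
After iteration 3: i = 2, letter = 'd', chars = 'CoD'
After iteration 4: i = 3, letter = 'e', chars = 'CoDe'
Loop ends.

Final answer: 'CoDe'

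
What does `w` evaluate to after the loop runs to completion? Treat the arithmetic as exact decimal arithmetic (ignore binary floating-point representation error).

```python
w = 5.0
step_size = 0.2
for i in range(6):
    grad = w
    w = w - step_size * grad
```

Let's trace through this code step by step.

Initialize: w = 5.0
Initialize: step_size = 0.2
Entering loop: for i in range(6):
After iteration 1: i = 0, w = 4.0, grad = 5.0
After iteration 2: i = 1, w = 3.2, grad = 4.0
After iteration 3: i = 2, w = 2.56, grad = 3.2
After iteration 4: i = 3, w = 2.048, grad = 2.56
After iteration 5: i = 4, w = 1.6384, grad = 2.048
After iteration 6: i = 5, w = 1.31072, grad = 1.6384
Loop ends.

Final answer: 1.31072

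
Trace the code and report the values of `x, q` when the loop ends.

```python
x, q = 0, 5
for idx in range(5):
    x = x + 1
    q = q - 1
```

Let's trace through this code step by step.

Initialize: x = 0
Initialize: q = 5
Entering loop: for idx in range(5):
After iteration 1: idx = 0, x = 1, q = 4
After iteration 2: idx = 1, x = 2, q = 3
After iteration 3: idx = 2, x = 3, q = 2
After iteration 4: idx = 3, x = 4, q = 1
After iteration 5: idx = 4, x = 5, q = 0
Loop ends.

Final answer: 5, 0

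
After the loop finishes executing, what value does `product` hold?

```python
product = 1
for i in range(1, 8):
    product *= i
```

Let's trace through this code step by step.

Initialize: product = 1
Entering loop: for i in range(1, 8):
After iteration 1: i = 1, product = 1
After iteration 2: i = 2, product = 2
After iteration 3: i = 3, product = 6
After iteration 4: i = 4, product = 24
After iteration 5: i = 5, product = 120
After iteration 6: i = 6, product = 720
After iteration 7: i = 7, product = 5040
Loop ends.

Final answer: 5040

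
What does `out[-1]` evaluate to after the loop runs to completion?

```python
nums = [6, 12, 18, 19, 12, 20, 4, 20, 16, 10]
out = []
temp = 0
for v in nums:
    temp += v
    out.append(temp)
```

Let's trace through this code step by step.

Initialize: nums = [6, 12, 18, 19, 12, 20, 4, 20, 16, 10]
Initialize: out = []
Initialize: temp = 0
Entering loop: for v in nums:
After iteration 1: v = 6, out = [6], temp = 6
After iteration 2: v = 12, out = [6, 18], temp = 18
After iteration 3: v = 18, out = [6, 18, 36], temp = 36
After iteration 4: v = 19, out = [6, 18, 36, 55], temp = 55
After iteration 5: v = 12, out = [6, 18, 36, 55, 67], temp = 67
After iteration 6: v = 20, out = [6, 18, 36, 55, 67, 87], temp = 87
After iteration 7: v = 4, out = [6, 18, 36, 55, 67, 87, 91], temp = 91
After iteration 8: v = 20, out = [6, 18, 36, 55, 67, 87, 91, 111], temp = 111
After iteration 9: v = 16, out = [6, 18, 36, 55, 67, 87, 91, 111, 127], temp = 127
After iteration 10: v = 10, out = [6, 18, 36, 55, 67, 87, 91, 111, 127, 137], temp = 137
Loop ends.
out[-1] = 137

Final answer: 137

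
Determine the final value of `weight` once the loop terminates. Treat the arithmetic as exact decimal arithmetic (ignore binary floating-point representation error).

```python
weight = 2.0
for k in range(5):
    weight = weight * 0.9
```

Let's trace through this code step by step.

Initialize: weight = 2.0
Entering loop: for k in range(5):
After iteration 1: k = 0, weight = 1.8
After iteration 2: k = 1, weight = 1.62
After iteration 3: k = 2, weight = 1.458
After iteration 4: k = 3, weight = 1.3122
After iteration 5: k = 4, weight = 1.18098
Loop ends.

Final answer: 1.18098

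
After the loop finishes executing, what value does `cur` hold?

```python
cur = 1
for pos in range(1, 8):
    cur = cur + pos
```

Let's trace through this code step by step.

Initialize: cur = 1
Entering loop: for pos in range(1, 8):
After iteration 1: pos = 1, cur = 2
After iteration 2: pos = 2, cur = 4
After iteration 3: pos = 3, cur = 7
After iteration 4: pos = 4, cur = 11
After iteration 5: pos = 5, cur = 16
After iteration 6: pos = 6, cur = 22
After iteration 7: pos = 7, cur = 29
Loop ends.

Final answer: 29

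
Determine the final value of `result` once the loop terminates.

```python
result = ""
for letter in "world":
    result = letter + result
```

Let's trace through this code step by step.

Initialize: result = ''
Entering loop: for letter in "world":
After iteration 1: letter = 'w', result = 'w'
After iteration 2: letter = 'o', result = 'ow'
After iteration 3: letter = 'r', result = 'row'
After iteration 4: letter = 'l', result = 'lrow'
After iteration 5: letter = 'd', result = 'dlrow'
Loop ends.

Final answer: 'dlrow'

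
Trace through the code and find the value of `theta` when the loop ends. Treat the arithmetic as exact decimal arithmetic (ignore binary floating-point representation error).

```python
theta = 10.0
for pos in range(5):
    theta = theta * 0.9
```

Let's trace through this code step by step.

Initialize: theta = 10.0
Entering loop: for pos in range(5):
After iteration 1: pos = 0, theta = 9.0
After iteration 2: pos = 1, theta = 8.1
After iteration 3: pos = 2, theta = 7.29
After iteration 4: pos = 3, theta = 6.561
After iteration 5: pos = 4, theta = 5.9049
Loop ends.

Final answer: 5.9049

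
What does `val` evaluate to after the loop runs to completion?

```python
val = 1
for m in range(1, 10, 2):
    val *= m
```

Let's trace through this code step by step.

Initialize: val = 1
Entering loop: for m in range(1, 10, 2):
After iteration 1: m = 1, val = 1
After iteration 2: m = 3, val = 3
After iteration 3: m = 5, val = 15
After iteration 4: m = 7, val = 105
After iteration 5: m = 9, val = 945
Loop ends.

Final answer: 945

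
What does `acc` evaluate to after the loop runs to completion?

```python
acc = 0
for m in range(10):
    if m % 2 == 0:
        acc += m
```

Let's trace through this code step by step.

Initialize: acc = 0
Entering loop: for m in range(10):
After iteration 1: m = 0, acc = 0
After iteration 2: m = 1, acc = 0
After iteration 3: m = 2, acc = 2
After iteration 4: m = 3, acc = 2
After iteration 5: m = 4, acc = 6
After iteration 6: m = 5, acc = 6
After iteration 7: m = 6, acc = 12
After iteration 8: m = 7, acc = 12
After iteration 9: m = 8, acc = 20
After iteration 10: m = 9, acc = 20
Loop ends.

Final answer: 20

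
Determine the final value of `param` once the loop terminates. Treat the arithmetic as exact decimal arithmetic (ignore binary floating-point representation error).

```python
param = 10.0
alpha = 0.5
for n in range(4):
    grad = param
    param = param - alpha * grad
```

Let's trace through this code step by step.

Initialize: param = 10.0
Initialize: alpha = 0.5
Entering loop: for n in range(4):
After iteration 1: n = 0, param = 5.0, grad = 10.0
After iteration 2: n = 1, param = 2.5, grad = 5.0
After iteration 3: n = 2, param = 1.25, grad = 2.5
After iteration 4: n = 3, param = 0.625, grad = 1.25
Loop ends.

Final answer: 0.625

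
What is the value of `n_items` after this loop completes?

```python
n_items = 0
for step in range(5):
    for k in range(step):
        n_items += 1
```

Let's trace through this code step by step.

Initialize: n_items = 0
Entering loop: for step in range(5):
After iteration 1: step = 0, n_items = 0
After iteration 2: step = 1, n_items = 1, k = 0
After iteration 3: step = 2, n_items = 3, k = 1
After iteration 4: step = 3, n_items = 6, k = 2
After iteration 5: step = 4, n_items = 10, k = 3
Loop ends.

Final answer: 10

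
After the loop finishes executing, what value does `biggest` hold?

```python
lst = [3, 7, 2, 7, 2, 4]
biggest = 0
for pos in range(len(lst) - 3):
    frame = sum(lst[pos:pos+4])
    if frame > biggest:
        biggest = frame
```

Let's trace through this code step by step.

Initialize: lst = [3, 7, 2, 7, 2, 4]
Initialize: biggest = 0
Entering loop: for pos in range(len(lst) - 3):
After iteration 1: pos = 0, biggest = 19, frame = 19
After iteration 2: pos = 1, biggest = 19, frame = 18
After iteration 3: pos = 2, biggest = 19, frame = 15
Loop ends.

Final answer: 19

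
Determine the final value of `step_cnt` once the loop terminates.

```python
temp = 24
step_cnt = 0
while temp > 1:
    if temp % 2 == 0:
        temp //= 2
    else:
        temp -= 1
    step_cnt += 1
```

Let's trace through this code step by step.

Initialize: temp = 24
Initialize: step_cnt = 0
Entering loop: while temp > 1:
After iteration 1: temp = 12, step_cnt = 1
After iteration 2: temp = 6, step_cnt = 2
After iteration 3: temp = 3, step_cnt = 3
After iteration 4: temp = 2, step_cnt = 4
After iteration 5: temp = 1, step_cnt = 5
Loop ends.

Final answer: 5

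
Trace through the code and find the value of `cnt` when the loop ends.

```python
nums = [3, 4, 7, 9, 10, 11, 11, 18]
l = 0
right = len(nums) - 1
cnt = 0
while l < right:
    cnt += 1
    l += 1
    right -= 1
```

Let's trace through this code step by step.

Initialize: nums = [3, 4, 7, 9, 10, 11, 11, 18]
Initialize: l = 0
Initialize: right = 7
Initialize: cnt = 0
Entering loop: while l < right:
After iteration 1: l = 1, right = 6, cnt = 1
After iteration 2: l = 2, right = 5, cnt = 2
After iteration 3: l = 3, right = 4, cnt = 3
After iteration 4: l = 4, right = 3, cnt = 4
Loop ends.

Final answer: 4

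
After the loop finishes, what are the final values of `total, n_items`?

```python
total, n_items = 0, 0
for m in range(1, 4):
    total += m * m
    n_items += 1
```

Let's trace through this code step by step.

Initialize: total = 0
Initialize: n_items = 0
Entering loop: for m in range(1, 4):
After iteration 1: m = 1, total = 1, n_items = 1
After iteration 2: m = 2, total = 5, n_items = 2
After iteration 3: m = 3, total = 14, n_items = 3
Loop ends.

Final answer: 14, 3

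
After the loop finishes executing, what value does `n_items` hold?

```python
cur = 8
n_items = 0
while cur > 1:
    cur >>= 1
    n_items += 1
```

Let's trace through this code step by step.

Initialize: cur = 8
Initialize: n_items = 0
Entering loop: while cur > 1:
After iteration 1: cur = 4, n_items = 1
After iteration 2: cur = 2, n_items = 2
After iteration 3: cur = 1, n_items = 3
Loop ends.

Final answer: 3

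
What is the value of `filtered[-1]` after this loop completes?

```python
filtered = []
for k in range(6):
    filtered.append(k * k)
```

Let's trace through this code step by step.

Initialize: filtered = []
Entering loop: for k in range(6):
After iteration 1: k = 0, filtered = [0]
After iteration 2: k = 1, filtered = [0, 1]
After iteration 3: k = 2, filtered = [0, 1, 4]
After iteration 4: k = 3, filtered = [0, 1, 4, 9]
After iteration 5: k = 4, filtered = [0, 1, 4, 9, 16]
After iteration 6: k = 5, filtered = [0, 1, 4, 9, 16, 25]
Loop ends.
filtered[-1] = 25

Final answer: 25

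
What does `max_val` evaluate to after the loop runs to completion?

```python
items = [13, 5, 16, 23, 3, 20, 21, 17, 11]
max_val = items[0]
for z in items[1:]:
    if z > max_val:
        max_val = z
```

Let's trace through this code step by step.

Initialize: items = [13, 5, 16, 23, 3, 20, 21, 17, 11]
Initialize: max_val = 13
Entering loop: for z in items[1:]:
After iteration 1: z = 5, max_val = 13
After iteration 2: z = 16, max_val = 16
After iteration 3: z = 23, max_val = 23
After iteration 4: z = 3, max_val = 23
After iteration 5: z = 20, max_val = 23
After iteration 6: z = 21, max_val = 23
After iteration 7: z = 17, max_val = 23
After iteration 8: z = 11, max_val = 23
Loop ends.

Final answer: 23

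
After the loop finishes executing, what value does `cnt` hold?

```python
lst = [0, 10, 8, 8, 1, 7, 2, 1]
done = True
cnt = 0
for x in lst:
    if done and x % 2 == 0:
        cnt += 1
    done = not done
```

Let's trace through this code step by step.

Initialize: lst = [0, 10, 8, 8, 1, 7, 2, 1]
Initialize: done = True
Initialize: cnt = 0
Entering loop: for x in lst:
After iteration 1: x = 0, done = False, cnt = 1
After iteration 2: x = 10, done = True, cnt = 1
After iteration 3: x = 8, done = False, cnt = 2
After iteration 4: x = 8, done = True, cnt = 2
After iteration 5: x = 1, done = False, cnt = 2
After iteration 6: x = 7, done = True, cnt = 2
After iteration 7: x = 2, done = False, cnt = 3
After iteration 8: x = 1, done = True, cnt = 3
Loop ends.

Final answer: 3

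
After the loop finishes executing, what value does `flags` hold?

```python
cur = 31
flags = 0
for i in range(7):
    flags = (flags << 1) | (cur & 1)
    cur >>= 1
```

Let's trace through this code step by step.

Initialize: cur = 31
Initialize: flags = 0
Entering loop: for i in range(7):
After iteration 1: i = 0, cur = 15, flags = 1
After iteration 2: i = 1, cur = 7, flags = 3
After iteration 3: i = 2, cur = 3, flags = 7
After iteration 4: i = 3, cur = 1, flags = 15
After iteration 5: i = 4, cur = 0, flags = 31
After iteration 6: i = 5, cur = 0, flags = 62
After iteration 7: i = 6, cur = 0, flags = 124
Loop ends.

Final answer: 124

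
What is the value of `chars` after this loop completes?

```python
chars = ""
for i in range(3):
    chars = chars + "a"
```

Let's trace through this code step by step.

Initialize: chars = ''
Entering loop: for i in range(3):
After iteration 1: i = 0, chars = 'a'
After iteration 2: i = 1, chars = 'aa'
After iteration 3: i = 2, chars = 'aaa'
Loop ends.

Final answer: 'aaa'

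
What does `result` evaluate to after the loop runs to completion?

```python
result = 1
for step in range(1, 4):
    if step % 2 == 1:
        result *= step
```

Let's trace through this code step by step.

Initialize: result = 1
Entering loop: for step in range(1, 4):
After iteration 1: step = 1, result = 1
After iteration 2: step = 2, result = 1
After iteration 3: step = 3, result = 3
Loop ends.

Final answer: 3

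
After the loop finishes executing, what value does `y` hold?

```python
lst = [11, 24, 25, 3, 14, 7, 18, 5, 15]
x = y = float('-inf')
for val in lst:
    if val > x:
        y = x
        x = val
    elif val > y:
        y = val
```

Let's trace through this code step by step.

Initialize: lst = [11, 24, 25, 3, 14, 7, 18, 5, 15]
Initialize: x = -inf
Initialize: y = -inf
Entering loop: for val in lst:
After iteration 1: val = 11, x = 11, y = -inf
After iteration 2: val = 24, x = 24, y = 11
After iteration 3: val = 25, x = 25, y = 24
After iteration 4: val = 3, x = 25, y = 24
After iteration 5: val = 14, x = 25, y = 24
After iteration 6: val = 7, x = 25, y = 24
After iteration 7: val = 18, x = 25, y = 24
After iteration 8: val = 5, x = 25, y = 24
After iteration 9: val = 15, x = 25, y = 24
Loop ends.

Final answer: 24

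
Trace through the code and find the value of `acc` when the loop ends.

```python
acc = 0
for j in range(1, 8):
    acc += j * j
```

Let's trace through this code step by step.

Initialize: acc = 0
Entering loop: for j in range(1, 8):
After iteration 1: j = 1, acc = 1
After iteration 2: j = 2, acc = 5
After iteration 3: j = 3, acc = 14
After iteration 4: j = 4, acc = 30
After iteration 5: j = 5, acc = 55
After iteration 6: j = 6, acc = 91
After iteration 7: j = 7, acc = 140
Loop ends.

Final answer: 140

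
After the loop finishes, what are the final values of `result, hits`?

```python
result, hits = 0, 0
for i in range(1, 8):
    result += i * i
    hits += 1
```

Let's trace through this code step by step.

Initialize: result = 0
Initialize: hits = 0
Entering loop: for i in range(1, 8):
After iteration 1: i = 1, result = 1, hits = 1
After iteration 2: i = 2, result = 5, hits = 2
After iteration 3: i = 3, result = 14, hits = 3
After iteration 4: i = 4, result = 30, hits = 4
After iteration 5: i = 5, result = 55, hits = 5
After iteration 6: i = 6, result = 91, hits = 6
After iteration 7: i = 7, result = 140, hits = 7
Loop ends.

Final answer: 140, 7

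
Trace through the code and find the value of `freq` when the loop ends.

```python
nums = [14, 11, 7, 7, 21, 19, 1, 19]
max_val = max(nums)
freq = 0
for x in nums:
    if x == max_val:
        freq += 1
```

Let's trace through this code step by step.

Initialize: nums = [14, 11, 7, 7, 21, 19, 1, 19]
Initialize: max_val = 21
Initialize: freq = 0
Entering loop: for x in nums:
After iteration 1: x = 14, freq = 0
After iteration 2: x = 11, freq = 0
After iteration 3: x = 7, freq = 0
After iteration 4: x = 7, freq = 0
After iteration 5: x = 21, freq = 1
After iteration 6: x = 19, freq = 1
After iteration 7: x = 1, freq = 1
After iteration 8: x = 19, freq = 1
Loop ends.

Final answer: 1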